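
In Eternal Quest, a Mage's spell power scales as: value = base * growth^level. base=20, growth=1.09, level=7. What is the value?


value = base * growth^level
= 20 * 1.09^7
= 20 * 1.828039
= 36.56

36.56 spell power


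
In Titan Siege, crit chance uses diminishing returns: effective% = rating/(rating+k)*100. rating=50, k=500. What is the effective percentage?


effective% = rating / (rating + k) * 100
= 50 / (50 + 500) * 100
= 50 / 550 * 100
= 0.090909 * 100
= 9.09%

9.09%


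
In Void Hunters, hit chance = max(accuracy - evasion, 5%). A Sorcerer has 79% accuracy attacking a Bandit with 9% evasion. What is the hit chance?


accuracy - evasion = 79 - 9 = 70
Apply floor: max(70, 5) = 70
Hit chance = 70%

70%


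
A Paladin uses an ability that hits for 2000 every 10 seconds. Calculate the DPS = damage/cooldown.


DPS = damage / cooldown
= 2000 / 10
= 200.00

200.00 DPS


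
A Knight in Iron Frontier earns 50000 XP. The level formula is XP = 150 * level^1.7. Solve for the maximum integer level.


XP = 150 * level^1.7, so level = (XP / 150)^(1/1.7)
= (50000 / 150)^(1/1.7)
= 333.3333^0.5882
= 30.4822
Floor: level = 30

level 30


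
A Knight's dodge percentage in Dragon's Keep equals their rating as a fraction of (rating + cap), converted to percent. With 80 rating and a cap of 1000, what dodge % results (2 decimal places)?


dodge% = 80 / (80 + 1000) * 100
= 80 / 1080 * 100
= 0.074074 * 100
= 7.41%

7.41%


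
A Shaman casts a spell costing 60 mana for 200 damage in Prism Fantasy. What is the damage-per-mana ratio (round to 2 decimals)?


Efficiency = damage / mana
= 200 / 60
= 3.33

3.33 dmg/mana


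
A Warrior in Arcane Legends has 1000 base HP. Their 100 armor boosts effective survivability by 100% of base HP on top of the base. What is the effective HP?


EHP = 1000 * (1 + 100/100)
= 1000 * (1 + 1.0)
= 1000 * 2.0
= 2000.0

2000.0 EHP


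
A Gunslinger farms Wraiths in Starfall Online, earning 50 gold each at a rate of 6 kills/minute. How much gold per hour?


Gold per minute = 50 * 6 = 300
Gold per hour = 300 * 60 = 18000

18000 gold/hour


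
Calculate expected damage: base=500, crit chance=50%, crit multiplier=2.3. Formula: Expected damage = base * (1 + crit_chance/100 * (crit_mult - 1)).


E[dmg] = base * (1 + crit_chance * (crit_mult - 1))
cc as decimal = 50/100 = 0.5
cm - 1 = 2.3 - 1 = 1.3
Bonus factor = 0.5 * 1.3 = 0.65
Total multiplier = 1 + 0.65 = 1.65
Expected damage = 500 * 1.65 = 825.00

825.00 damage


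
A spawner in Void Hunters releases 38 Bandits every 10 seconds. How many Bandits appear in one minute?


Spawns per minute = count * (60 / interval)
= 38 * (60 / 10)
= 38 * 6.0
= 228.0

228.0 per minute


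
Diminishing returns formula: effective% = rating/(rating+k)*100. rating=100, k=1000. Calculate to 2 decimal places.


effective% = rating / (rating + k) * 100
= 100 / (100 + 1000) * 100
= 100 / 1100 * 100
= 0.090909 * 100
= 9.09%

9.09%


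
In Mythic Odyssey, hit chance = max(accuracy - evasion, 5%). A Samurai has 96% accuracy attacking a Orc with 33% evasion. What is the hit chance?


accuracy - evasion = 96 - 33 = 63
Apply floor: max(63, 5) = 63
Hit chance = 63%

63%


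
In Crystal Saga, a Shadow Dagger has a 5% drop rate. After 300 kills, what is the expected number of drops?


Expected drops = kills * (drop_rate / 100)
= 300 * (5 / 100)
= 300 * 0.05
= 15.0

15.0 drops


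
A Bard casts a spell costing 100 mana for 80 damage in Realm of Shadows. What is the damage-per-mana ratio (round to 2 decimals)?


Efficiency = damage / mana
= 80 / 100
= 0.80

0.80 dmg/mana


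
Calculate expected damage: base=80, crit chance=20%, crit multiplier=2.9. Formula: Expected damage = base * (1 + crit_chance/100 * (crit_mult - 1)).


E[dmg] = base * (1 + crit_chance * (crit_mult - 1))
cc as decimal = 20/100 = 0.2
cm - 1 = 2.9 - 1 = 1.9
Bonus factor = 0.2 * 1.9 = 0.38
Total multiplier = 1 + 0.38 = 1.38
Expected damage = 80 * 1.38 = 110.40

110.40 damage


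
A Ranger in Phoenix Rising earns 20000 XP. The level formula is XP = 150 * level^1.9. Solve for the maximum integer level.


XP = 150 * level^1.9, so level = (XP / 150)^(1/1.9)
= (20000 / 150)^(1/1.9)
= 133.3333^0.5263
= 13.1338
Floor: level = 13

level 13


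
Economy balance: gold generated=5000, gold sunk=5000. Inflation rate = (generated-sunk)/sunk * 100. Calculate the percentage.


Net gold = 5000 - 5000 = 0
Inflation rate = net / sunk * 100 = 0 / 5000 * 100
= 0.0 * 100
= 0.00%

0.00%


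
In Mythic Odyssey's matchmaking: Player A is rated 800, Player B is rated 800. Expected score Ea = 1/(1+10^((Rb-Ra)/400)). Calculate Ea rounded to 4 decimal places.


Elo expected score: Ea = 1/(1 + 10^((Rb-Ra)/400))
Rb - Ra = 800 - 800 = 0
(Rb-Ra)/400 = 0/400 = 0.0
10^0.0 = 1.0
Ea = 1/(1 + 1.0) = 1/2.0 = 0.5000

0.5000


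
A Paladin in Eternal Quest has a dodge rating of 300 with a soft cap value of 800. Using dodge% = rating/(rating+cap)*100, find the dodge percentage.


dodge% = 300 / (300 + 800) * 100
= 300 / 1100 * 100
= 0.272727 * 100
= 27.27%

27.27%


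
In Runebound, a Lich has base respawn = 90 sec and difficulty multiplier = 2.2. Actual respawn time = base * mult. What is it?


Respawn time = base * multiplier
= 90 * 2.2
= 198.0 seconds

198.0 seconds


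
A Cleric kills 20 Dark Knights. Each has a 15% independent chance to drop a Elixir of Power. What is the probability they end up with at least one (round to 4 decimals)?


P(at least one) = 1 - P(none) = 1 - (1-p)^n
p = 15/100 = 0.15
1 - p = 0.85
(1 - p)^20 = 0.85^20 = 0.038760
P(at least one) = 1 - 0.038760 = 0.9612

0.9612


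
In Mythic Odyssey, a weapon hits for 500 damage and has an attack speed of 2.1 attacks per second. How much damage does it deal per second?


DPS = damage * attack_speed
= 500 * 2.1
= 1050.0

1050.0 DPS


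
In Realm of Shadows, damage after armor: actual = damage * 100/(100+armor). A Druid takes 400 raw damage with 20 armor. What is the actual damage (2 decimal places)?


actual = 400 * 100 / (100 + 20)
= 400 * 100 / 120
= 40000 / 120
= 333.33

333.33 damage


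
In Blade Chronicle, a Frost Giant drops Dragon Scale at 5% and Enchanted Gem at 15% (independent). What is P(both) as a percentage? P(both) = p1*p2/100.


For independent events, P(both) = P(A) * P(B)
= 5% * 15%
= 75 / 100 %
= 0.75%

0.75%


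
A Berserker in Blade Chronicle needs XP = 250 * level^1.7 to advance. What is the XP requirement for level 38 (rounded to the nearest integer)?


XP = 250 * level^1.7
Substitute level = 38:
XP = 250 * 38^1.7
= 250 * 484.8776
= 121219

121219 XP


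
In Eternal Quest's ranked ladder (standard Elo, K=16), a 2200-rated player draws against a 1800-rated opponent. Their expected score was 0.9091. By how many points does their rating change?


Elo update: delta = K * (S - Ea), where S = 0.5 (draws)
S - Ea = 0.5 - 0.9091 = -0.4091
Rating change = 16 * -0.4091
= -6.55

-6.55 rating points


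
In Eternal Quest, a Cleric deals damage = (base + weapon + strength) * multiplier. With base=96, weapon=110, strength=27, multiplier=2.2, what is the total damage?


Sum base + weapon + str = 96 + 110 + 27 = 233
Multiply by 2.2:
233 * 2.2 = 512.6

512.6 damage


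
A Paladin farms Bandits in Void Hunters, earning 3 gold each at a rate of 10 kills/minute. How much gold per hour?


Gold per minute = 3 * 10 = 30
Gold per hour = 30 * 60 = 1800

1800 gold/hour


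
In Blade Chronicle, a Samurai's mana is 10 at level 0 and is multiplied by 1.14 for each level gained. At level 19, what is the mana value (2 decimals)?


value = base * growth^level
= 10 * 1.14^19
= 10 * 12.055693
= 120.56

120.56 mana


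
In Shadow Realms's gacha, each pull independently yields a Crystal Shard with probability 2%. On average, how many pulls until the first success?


Expected pulls for a geometric distribution = 1/p = 100 / rate%
= 100 / 2
= 50.0

50.0 pulls


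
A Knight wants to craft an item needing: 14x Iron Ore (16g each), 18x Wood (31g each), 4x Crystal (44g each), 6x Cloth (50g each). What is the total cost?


Cost breakdown:
  Iron Ore: 14 * 16 = 224
  Wood: 18 * 31 = 558
  Crystal: 4 * 44 = 176
  Cloth: 6 * 50 = 300
Total = 224 + 558 + 176 + 300 = 1258

1258 gold


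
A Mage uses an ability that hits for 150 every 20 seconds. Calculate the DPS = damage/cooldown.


DPS = damage / cooldown
= 150 / 20
= 7.50

7.50 DPS


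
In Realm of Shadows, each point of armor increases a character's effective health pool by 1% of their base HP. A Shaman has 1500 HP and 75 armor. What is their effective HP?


EHP = 1500 * (1 + 75/100)
= 1500 * (1 + 0.75)
= 1500 * 1.75
= 2625.0

2625.0 EHP


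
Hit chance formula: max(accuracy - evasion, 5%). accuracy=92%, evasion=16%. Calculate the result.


accuracy - evasion = 92 - 16 = 76
Apply floor: max(76, 5) = 76
Hit chance = 76%

76%


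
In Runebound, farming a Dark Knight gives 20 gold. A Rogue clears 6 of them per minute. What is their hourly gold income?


Gold per minute = 20 * 6 = 120
Gold per hour = 120 * 60 = 7200

7200 gold/hour


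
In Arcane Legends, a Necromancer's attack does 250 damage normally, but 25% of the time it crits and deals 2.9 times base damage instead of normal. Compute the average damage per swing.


E[dmg] = base * (1 + crit_chance * (crit_mult - 1))
cc as decimal = 25/100 = 0.25
cm - 1 = 2.9 - 1 = 1.9
Bonus factor = 0.25 * 1.9 = 0.475
Total multiplier = 1 + 0.475 = 1.475
Expected damage = 250 * 1.475 = 368.75

368.75 damage


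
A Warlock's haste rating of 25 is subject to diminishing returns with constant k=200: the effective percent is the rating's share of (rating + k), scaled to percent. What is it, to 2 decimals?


effective% = rating / (rating + k) * 100
= 25 / (25 + 200) * 100
= 25 / 225 * 100
= 0.111111 * 100
= 11.11%

11.11%


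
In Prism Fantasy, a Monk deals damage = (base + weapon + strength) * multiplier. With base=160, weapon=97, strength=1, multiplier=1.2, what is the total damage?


Sum base + weapon + str = 160 + 97 + 1 = 258
Multiply by 1.2:
258 * 1.2 = 309.6

309.6 damage


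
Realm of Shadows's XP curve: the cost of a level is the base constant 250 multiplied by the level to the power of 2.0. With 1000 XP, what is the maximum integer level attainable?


XP = 250 * level^2.0, so level = (XP / 250)^(1/2.0)
= (1000 / 250)^(1/2.0)
= 4.0^0.5
= 2.0
Floor: level = 2

level 2


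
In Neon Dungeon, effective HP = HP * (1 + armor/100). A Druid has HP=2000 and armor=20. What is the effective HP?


EHP = 2000 * (1 + 20/100)
= 2000 * (1 + 0.2)
= 2000 * 1.2
= 2400.0

2400.0 EHP


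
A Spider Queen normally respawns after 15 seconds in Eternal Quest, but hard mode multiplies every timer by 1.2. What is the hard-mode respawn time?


Respawn time = base * multiplier
= 15 * 1.2
= 18.0 seconds

18.0 seconds


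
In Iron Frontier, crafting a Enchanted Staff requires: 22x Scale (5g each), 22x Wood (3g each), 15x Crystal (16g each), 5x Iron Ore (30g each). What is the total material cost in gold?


Cost breakdown:
  Scale: 22 * 5 = 110
  Wood: 22 * 3 = 66
  Crystal: 15 * 16 = 240
  Iron Ore: 5 * 30 = 150
Total = 110 + 66 + 240 + 150 = 566

566 gold


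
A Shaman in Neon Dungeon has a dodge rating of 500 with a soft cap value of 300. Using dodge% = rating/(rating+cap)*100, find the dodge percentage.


dodge% = 500 / (500 + 300) * 100
= 500 / 800 * 100
= 0.625 * 100
= 62.50%

62.50%


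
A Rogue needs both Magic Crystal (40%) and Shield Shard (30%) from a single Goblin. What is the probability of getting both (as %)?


For independent events, P(both) = P(A) * P(B)
= 40% * 30%
= 1200 / 100 %
= 12.0%

12.0%


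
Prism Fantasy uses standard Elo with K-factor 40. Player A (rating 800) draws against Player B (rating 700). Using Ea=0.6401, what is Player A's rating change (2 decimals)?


Elo update: delta = K * (S - Ea), where S = 0.5 (draws)
S - Ea = 0.5 - 0.6401 = -0.1401
Rating change = 40 * -0.1401
= -5.60

-5.60 rating points


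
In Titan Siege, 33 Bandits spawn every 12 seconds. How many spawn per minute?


Spawns per minute = count * (60 / interval)
= 33 * (60 / 12)
= 33 * 5.0
= 165.0

165.0 per minute


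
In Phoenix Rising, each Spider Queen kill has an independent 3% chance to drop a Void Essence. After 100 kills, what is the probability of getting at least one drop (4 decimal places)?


P(at least one) = 1 - P(none) = 1 - (1-p)^n
p = 3/100 = 0.03
1 - p = 0.97
(1 - p)^100 = 0.97^100 = 0.047553
P(at least one) = 1 - 0.047553 = 0.9524

0.9524


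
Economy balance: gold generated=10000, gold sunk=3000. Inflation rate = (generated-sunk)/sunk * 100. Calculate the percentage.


Net gold = 10000 - 3000 = 7000
Inflation rate = net / sunk * 100 = 7000 / 3000 * 100
= 2.333333 * 100
= 233.33%

233.33%


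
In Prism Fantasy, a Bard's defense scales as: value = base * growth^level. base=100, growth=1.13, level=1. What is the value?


value = base * growth^level
= 100 * 1.13^1
= 100 * 1.13
= 113.00

113.00 defense


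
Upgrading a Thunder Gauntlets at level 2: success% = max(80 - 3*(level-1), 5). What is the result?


raw_rate = 80 - 3 * (2 - 1)
= 80 - 3 * 1
= 80 - 3
= 77
Apply floor: max(77, 5) = 77%

77%


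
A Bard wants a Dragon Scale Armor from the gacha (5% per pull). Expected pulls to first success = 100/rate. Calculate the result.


Expected pulls for a geometric distribution = 1/p = 100 / rate%
= 100 / 5
= 20.0

20.0 pulls


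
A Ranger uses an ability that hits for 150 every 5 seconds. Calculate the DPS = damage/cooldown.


DPS = damage / cooldown
= 150 / 5
= 30.00

30.00 DPS


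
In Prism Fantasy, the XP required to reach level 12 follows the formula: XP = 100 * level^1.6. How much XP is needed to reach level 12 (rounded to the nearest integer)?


XP = 100 * level^1.6
Substitute level = 12:
XP = 100 * 12^1.6
= 100 * 53.2954
= 5330

5330 XP


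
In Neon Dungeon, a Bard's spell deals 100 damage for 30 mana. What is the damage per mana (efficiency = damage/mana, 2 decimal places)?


Efficiency = damage / mana
= 100 / 30
= 3.33

3.33 dmg/mana


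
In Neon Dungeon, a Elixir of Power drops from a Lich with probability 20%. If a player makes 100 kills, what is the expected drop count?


Expected drops = kills * (drop_rate / 100)
= 100 * (20 / 100)
= 100 * 0.2
= 20.0

20.0 drops


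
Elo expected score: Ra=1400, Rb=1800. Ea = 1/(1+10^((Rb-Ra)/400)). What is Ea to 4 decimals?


Elo expected score: Ea = 1/(1 + 10^((Rb-Ra)/400))
Rb - Ra = 1800 - 1400 = 400
(Rb-Ra)/400 = 400/400 = 1.0
10^1.0 = 10.0
Ea = 1/(1 + 10.0) = 1/11.0 = 0.0909

0.0909


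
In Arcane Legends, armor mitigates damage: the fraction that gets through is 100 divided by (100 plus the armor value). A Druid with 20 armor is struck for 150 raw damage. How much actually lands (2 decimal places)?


actual = 150 * 100 / (100 + 20)
= 150 * 100 / 120
= 15000 / 120
= 125.00

125.00 damage


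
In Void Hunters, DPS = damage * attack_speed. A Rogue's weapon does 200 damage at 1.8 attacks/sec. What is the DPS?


DPS = damage * attack_speed
= 200 * 1.8
= 360.0

360.0 DPS


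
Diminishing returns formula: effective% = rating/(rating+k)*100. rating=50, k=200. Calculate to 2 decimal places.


effective% = rating / (rating + k) * 100
= 50 / (50 + 200) * 100
= 50 / 250 * 100
= 0.2 * 100
= 20.00%

20.00%


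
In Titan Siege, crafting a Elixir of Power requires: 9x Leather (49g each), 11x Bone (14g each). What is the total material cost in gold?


Cost breakdown:
  Leather: 9 * 49 = 441
  Bone: 11 * 14 = 154
Total = 441 + 154 = 595

595 gold


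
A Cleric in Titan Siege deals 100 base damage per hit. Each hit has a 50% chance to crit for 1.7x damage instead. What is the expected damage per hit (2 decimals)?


E[dmg] = base * (1 + crit_chance * (crit_mult - 1))
cc as decimal = 50/100 = 0.5
cm - 1 = 1.7 - 1 = 0.7
Bonus factor = 0.5 * 0.7 = 0.35
Total multiplier = 1 + 0.35 = 1.35
Expected damage = 100 * 1.35 = 135.00

135.00 damage


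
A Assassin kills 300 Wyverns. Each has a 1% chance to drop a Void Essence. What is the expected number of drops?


Expected drops = kills * (drop_rate / 100)
= 300 * (1 / 100)
= 300 * 0.01
= 3.0

3.0 drops


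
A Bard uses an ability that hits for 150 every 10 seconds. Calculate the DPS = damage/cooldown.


DPS = damage / cooldown
= 150 / 10
= 15.00

15.00 DPS


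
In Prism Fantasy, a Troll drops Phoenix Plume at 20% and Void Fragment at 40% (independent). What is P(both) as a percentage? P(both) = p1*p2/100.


For independent events, P(both) = P(A) * P(B)
= 20% * 40%
= 800 / 100 %
= 8.0%

8.0%


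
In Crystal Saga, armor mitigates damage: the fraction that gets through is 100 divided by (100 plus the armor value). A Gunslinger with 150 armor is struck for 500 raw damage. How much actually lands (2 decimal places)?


actual = 500 * 100 / (100 + 150)
= 500 * 100 / 250
= 50000 / 250
= 200.00

200.00 damage


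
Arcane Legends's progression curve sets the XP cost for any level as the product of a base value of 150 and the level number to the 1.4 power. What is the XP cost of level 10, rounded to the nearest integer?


XP = 150 * level^1.4
Substitute level = 10:
XP = 150 * 10^1.4
= 150 * 25.1189
= 3768

3768 XP


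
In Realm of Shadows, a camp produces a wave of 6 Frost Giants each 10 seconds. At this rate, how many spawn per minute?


Spawns per minute = count * (60 / interval)
= 6 * (60 / 10)
= 6 * 6.0
= 36.0

36.0 per minute


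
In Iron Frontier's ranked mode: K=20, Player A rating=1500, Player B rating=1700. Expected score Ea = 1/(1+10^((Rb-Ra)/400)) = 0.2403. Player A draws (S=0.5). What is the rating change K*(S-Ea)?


Elo update: delta = K * (S - Ea), where S = 0.5 (draws)
S - Ea = 0.5 - 0.2403 = 0.2597
Rating change = 20 * 0.2597
= 5.19

5.19 rating points


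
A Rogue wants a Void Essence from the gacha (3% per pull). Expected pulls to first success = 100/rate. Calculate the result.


Expected pulls for a geometric distribution = 1/p = 100 / rate%
= 100 / 3
= 33.33

33.33 pulls


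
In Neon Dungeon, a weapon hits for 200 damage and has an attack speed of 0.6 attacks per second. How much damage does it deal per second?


DPS = damage * attack_speed
= 200 * 0.6
= 120.0

120.0 DPS


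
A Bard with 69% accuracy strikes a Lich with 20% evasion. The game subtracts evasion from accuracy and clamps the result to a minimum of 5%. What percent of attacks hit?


accuracy - evasion = 69 - 20 = 49
Apply floor: max(49, 5) = 49
Hit chance = 49%

49%


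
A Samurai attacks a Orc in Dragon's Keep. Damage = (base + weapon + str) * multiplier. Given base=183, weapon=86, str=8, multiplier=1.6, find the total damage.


Sum base + weapon + str = 183 + 86 + 8 = 277
Multiply by 1.6:
277 * 1.6 = 443.2

443.2 damage


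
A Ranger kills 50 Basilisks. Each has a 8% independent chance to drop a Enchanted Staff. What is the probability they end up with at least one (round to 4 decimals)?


P(at least one) = 1 - P(none) = 1 - (1-p)^n
p = 8/100 = 0.08
1 - p = 0.92
(1 - p)^50 = 0.92^50 = 0.015466
P(at least one) = 1 - 0.015466 = 0.9845

0.9845


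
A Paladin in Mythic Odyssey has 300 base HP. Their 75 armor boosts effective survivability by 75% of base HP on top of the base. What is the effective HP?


EHP = 300 * (1 + 75/100)
= 300 * (1 + 0.75)
= 300 * 1.75
= 525.0

525.0 EHP


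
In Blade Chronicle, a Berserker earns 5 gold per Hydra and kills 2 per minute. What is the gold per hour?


Gold per minute = 5 * 2 = 10
Gold per hour = 10 * 60 = 600

600 gold/hour


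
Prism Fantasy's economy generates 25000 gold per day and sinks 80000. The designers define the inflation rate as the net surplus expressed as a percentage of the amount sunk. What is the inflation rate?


Net gold = 25000 - 80000 = -55000
Inflation rate = net / sunk * 100 = -55000 / 80000 * 100
= -0.6875 * 100
= -68.75%

-68.75%


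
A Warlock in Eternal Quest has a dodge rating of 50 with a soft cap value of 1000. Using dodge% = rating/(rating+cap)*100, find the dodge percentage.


dodge% = 50 / (50 + 1000) * 100
= 50 / 1050 * 100
= 0.047619 * 100
= 4.76%

4.76%


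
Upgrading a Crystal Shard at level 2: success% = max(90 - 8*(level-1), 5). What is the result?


raw_rate = 90 - 8 * (2 - 1)
= 90 - 8 * 1
= 90 - 8
= 82
Apply floor: max(82, 5) = 82%

82%


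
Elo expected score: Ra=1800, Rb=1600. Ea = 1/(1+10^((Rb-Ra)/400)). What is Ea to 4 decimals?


Elo expected score: Ea = 1/(1 + 10^((Rb-Ra)/400))
Rb - Ra = 1600 - 1800 = -200
(Rb-Ra)/400 = -200/400 = -0.5
10^-0.5 = 0.316228
Ea = 1/(1 + 0.316228) = 1/1.316228 = 0.7597

0.7597


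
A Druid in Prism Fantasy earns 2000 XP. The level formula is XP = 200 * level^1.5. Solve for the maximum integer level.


XP = 200 * level^1.5, so level = (XP / 200)^(1/1.5)
= (2000 / 200)^(1/1.5)
= 10.0^0.6667
= 4.6416
Floor: level = 4

level 4


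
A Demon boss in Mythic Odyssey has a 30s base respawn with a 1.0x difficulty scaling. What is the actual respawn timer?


Respawn time = base * multiplier
= 30 * 1.0
= 30.0 seconds

30.0 seconds


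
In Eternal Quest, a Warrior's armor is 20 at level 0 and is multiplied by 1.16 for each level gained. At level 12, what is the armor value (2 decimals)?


value = base * growth^level
= 20 * 1.16^12
= 20 * 5.936027
= 118.72

118.72 armor


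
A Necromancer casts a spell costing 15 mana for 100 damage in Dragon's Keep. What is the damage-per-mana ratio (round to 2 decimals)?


Efficiency = damage / mana
= 100 / 15
= 6.67

6.67 dmg/mana


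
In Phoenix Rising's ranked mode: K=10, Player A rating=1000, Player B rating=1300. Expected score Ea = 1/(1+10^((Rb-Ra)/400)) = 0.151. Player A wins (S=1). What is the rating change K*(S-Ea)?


Elo update: delta = K * (S - Ea), where S = 1 (wins)
S - Ea = 1 - 0.151 = 0.849
Rating change = 10 * 0.849
= 8.49

8.49 rating points


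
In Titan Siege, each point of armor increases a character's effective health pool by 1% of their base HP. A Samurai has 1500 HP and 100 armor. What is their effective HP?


EHP = 1500 * (1 + 100/100)
= 1500 * (1 + 1.0)
= 1500 * 2.0
= 3000.0

3000.0 EHP


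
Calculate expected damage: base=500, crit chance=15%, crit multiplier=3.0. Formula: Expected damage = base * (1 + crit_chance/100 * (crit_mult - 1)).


E[dmg] = base * (1 + crit_chance * (crit_mult - 1))
cc as decimal = 15/100 = 0.15
cm - 1 = 3.0 - 1 = 2.0
Bonus factor = 0.15 * 2.0 = 0.3
Total multiplier = 1 + 0.3 = 1.3
Expected damage = 500 * 1.3 = 650.00

650.00 damage


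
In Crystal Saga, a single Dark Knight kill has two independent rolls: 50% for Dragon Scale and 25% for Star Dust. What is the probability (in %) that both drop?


For independent events, P(both) = P(A) * P(B)
= 50% * 25%
= 1250 / 100 %
= 12.5%

12.5%


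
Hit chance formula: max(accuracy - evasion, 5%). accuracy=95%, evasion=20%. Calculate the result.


accuracy - evasion = 95 - 20 = 75
Apply floor: max(75, 5) = 75
Hit chance = 75%

75%


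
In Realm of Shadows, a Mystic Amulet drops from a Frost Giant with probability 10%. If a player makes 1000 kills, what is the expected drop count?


Expected drops = kills * (drop_rate / 100)
= 1000 * (10 / 100)
= 1000 * 0.1
= 100.0

100.0 drops


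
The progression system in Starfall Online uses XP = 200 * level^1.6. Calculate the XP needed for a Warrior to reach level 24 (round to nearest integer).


XP = 200 * level^1.6
Substitute level = 24:
XP = 200 * 24^1.6
= 200 * 161.5615
= 32312

32312 XP


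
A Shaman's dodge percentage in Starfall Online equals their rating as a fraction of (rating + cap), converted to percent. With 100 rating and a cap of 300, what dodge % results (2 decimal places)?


dodge% = 100 / (100 + 300) * 100
= 100 / 400 * 100
= 0.25 * 100
= 25.00%

25.00%


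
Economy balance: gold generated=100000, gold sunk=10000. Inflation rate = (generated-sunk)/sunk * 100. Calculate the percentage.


Net gold = 100000 - 10000 = 90000
Inflation rate = net / sunk * 100 = 90000 / 10000 * 100
= 9.0 * 100
= 900.00%

900.00%


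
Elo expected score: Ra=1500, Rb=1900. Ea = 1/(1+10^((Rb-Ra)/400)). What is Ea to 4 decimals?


Elo expected score: Ea = 1/(1 + 10^((Rb-Ra)/400))
Rb - Ra = 1900 - 1500 = 400
(Rb-Ra)/400 = 400/400 = 1.0
10^1.0 = 10.0
Ea = 1/(1 + 10.0) = 1/11.0 = 0.0909

0.0909


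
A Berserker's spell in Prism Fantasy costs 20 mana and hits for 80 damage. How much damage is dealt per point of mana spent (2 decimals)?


Efficiency = damage / mana
= 80 / 20
= 4.00

4.00 dmg/mana


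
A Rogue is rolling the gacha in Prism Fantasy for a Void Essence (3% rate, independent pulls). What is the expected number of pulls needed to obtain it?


Expected pulls for a geometric distribution = 1/p = 100 / rate%
= 100 / 3
= 33.33

33.33 pulls


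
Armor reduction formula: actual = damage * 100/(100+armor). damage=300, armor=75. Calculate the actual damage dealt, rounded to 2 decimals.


actual = 300 * 100 / (100 + 75)
= 300 * 100 / 175
= 30000 / 175
= 171.43

171.43 damage


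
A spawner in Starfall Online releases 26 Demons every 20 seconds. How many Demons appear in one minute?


Spawns per minute = count * (60 / interval)
= 26 * (60 / 20)
= 26 * 3.0
= 78.0

78.0 per minute


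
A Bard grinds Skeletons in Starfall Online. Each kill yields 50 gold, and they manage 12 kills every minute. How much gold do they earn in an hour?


Gold per minute = 50 * 12 = 600
Gold per hour = 600 * 60 = 36000

36000 gold/hour


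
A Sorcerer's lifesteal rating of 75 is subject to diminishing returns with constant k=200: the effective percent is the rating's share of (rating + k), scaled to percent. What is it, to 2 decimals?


effective% = rating / (rating + k) * 100
= 75 / (75 + 200) * 100
= 75 / 275 * 100
= 0.272727 * 100
= 27.27%

27.27%


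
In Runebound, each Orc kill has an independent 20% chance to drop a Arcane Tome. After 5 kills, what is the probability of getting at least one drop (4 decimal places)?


P(at least one) = 1 - P(none) = 1 - (1-p)^n
p = 20/100 = 0.2
1 - p = 0.8
(1 - p)^5 = 0.8^5 = 0.327680
P(at least one) = 1 - 0.327680 = 0.6723

0.6723


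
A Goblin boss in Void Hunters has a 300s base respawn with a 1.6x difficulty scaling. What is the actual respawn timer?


Respawn time = base * multiplier
= 300 * 1.6
= 480.0 seconds

480.0 seconds


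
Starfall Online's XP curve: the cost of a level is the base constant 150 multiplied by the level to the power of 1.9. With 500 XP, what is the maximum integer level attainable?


XP = 150 * level^1.9, so level = (XP / 150)^(1/1.9)
= (500 / 150)^(1/1.9)
= 3.3333^0.5263
= 1.8845
Floor: level = 1

level 1


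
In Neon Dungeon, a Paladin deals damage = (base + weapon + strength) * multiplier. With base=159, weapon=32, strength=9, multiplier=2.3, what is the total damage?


Sum base + weapon + str = 159 + 32 + 9 = 200
Multiply by 2.3:
200 * 2.3 = 460.0

460.0 damage


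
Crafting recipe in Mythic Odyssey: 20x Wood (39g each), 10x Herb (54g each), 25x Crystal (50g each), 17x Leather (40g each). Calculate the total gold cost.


Cost breakdown:
  Wood: 20 * 39 = 780
  Herb: 10 * 54 = 540
  Crystal: 25 * 50 = 1250
  Leather: 17 * 40 = 680
Total = 780 + 540 + 1250 + 680 = 3250

3250 gold


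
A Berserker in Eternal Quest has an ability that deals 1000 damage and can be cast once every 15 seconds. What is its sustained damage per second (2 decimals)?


DPS = damage / cooldown
= 1000 / 15
= 66.67

66.67 DPS


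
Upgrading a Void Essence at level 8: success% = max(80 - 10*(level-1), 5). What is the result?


raw_rate = 80 - 10 * (8 - 1)
= 80 - 10 * 7
= 80 - 70
= 10
Apply floor: max(10, 5) = 10%

10%


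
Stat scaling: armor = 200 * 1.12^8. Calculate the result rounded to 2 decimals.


value = base * growth^level
= 200 * 1.12^8
= 200 * 2.475963
= 495.19

495.19 armor


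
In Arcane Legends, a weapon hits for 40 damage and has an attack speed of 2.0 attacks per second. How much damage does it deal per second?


DPS = damage * attack_speed
= 40 * 2.0
= 80.0

80.0 DPS


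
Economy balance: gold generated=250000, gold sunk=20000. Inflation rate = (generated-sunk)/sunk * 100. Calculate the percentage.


Net gold = 250000 - 20000 = 230000
Inflation rate = net / sunk * 100 = 230000 / 20000 * 100
= 11.5 * 100
= 1150.00%

1150.00%


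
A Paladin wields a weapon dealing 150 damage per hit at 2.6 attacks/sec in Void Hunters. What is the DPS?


DPS = damage * attack_speed
= 150 * 2.6
= 390.0

390.0 DPS


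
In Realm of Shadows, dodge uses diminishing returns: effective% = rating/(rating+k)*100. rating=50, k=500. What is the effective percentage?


effective% = rating / (rating + k) * 100
= 50 / (50 + 500) * 100
= 50 / 550 * 100
= 0.090909 * 100
= 9.09%

9.09%


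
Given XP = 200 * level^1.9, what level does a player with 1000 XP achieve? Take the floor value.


XP = 200 * level^1.9, so level = (XP / 200)^(1/1.9)
= (1000 / 200)^(1/1.9)
= 5.0^0.5263
= 2.3328
Floor: level = 2

level 2


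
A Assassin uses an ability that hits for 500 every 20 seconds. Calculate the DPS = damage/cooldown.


DPS = damage / cooldown
= 500 / 20
= 25.00

25.00 DPS


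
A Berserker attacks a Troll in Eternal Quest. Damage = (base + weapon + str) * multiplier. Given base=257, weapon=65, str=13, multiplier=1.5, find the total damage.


Sum base + weapon + str = 257 + 65 + 13 = 335
Multiply by 1.5:
335 * 1.5 = 502.5

502.5 damage


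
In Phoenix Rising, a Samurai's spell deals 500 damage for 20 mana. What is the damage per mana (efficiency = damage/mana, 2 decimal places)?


Efficiency = damage / mana
= 500 / 20
= 25.00

25.00 dmg/mana


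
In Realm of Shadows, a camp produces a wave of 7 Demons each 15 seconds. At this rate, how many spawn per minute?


Spawns per minute = count * (60 / interval)
= 7 * (60 / 15)
= 7 * 4.0
= 28.0

28.0 per minute


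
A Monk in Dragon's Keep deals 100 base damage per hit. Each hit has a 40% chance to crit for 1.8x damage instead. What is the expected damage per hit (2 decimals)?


E[dmg] = base * (1 + crit_chance * (crit_mult - 1))
cc as decimal = 40/100 = 0.4
cm - 1 = 1.8 - 1 = 0.8
Bonus factor = 0.4 * 0.8 = 0.32
Total multiplier = 1 + 0.32 = 1.32
Expected damage = 100 * 1.32 = 132.00

132.00 damage


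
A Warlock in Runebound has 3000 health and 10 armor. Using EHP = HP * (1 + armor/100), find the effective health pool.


EHP = 3000 * (1 + 10/100)
= 3000 * (1 + 0.1)
= 3000 * 1.1
= 3300.0

3300.0 EHP


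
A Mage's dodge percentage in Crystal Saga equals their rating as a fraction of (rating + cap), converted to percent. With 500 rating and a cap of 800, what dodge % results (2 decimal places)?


dodge% = 500 / (500 + 800) * 100
= 500 / 1300 * 100
= 0.384615 * 100
= 38.46%

38.46%


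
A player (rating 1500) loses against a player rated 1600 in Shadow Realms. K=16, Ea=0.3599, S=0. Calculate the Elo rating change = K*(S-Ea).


Elo update: delta = K * (S - Ea), where S = 0 (loses)
S - Ea = 0 - 0.3599 = -0.3599
Rating change = 16 * -0.3599
= -5.76

-5.76 rating points


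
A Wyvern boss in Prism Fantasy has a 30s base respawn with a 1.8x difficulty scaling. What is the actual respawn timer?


Respawn time = base * multiplier
= 30 * 1.8
= 54.0 seconds

54.0 seconds


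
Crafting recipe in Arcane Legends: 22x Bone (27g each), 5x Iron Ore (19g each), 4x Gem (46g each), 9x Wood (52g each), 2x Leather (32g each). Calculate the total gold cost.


Cost breakdown:
  Bone: 22 * 27 = 594
  Iron Ore: 5 * 19 = 95
  Gem: 4 * 46 = 184
  Wood: 9 * 52 = 468
  Leather: 2 * 32 = 64
Total = 594 + 95 + 184 + 468 + 64 = 1405

1405 gold


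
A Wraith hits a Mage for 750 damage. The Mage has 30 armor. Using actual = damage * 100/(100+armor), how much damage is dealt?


actual = 750 * 100 / (100 + 30)
= 750 * 100 / 130
= 75000 / 130
= 576.92

576.92 damage


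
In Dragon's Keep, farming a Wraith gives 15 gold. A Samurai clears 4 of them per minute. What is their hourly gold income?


Gold per minute = 15 * 4 = 60
Gold per hour = 60 * 60 = 3600

3600 gold/hour


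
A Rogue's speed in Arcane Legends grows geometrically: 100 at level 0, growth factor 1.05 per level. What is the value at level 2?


value = base * growth^level
= 100 * 1.05^2
= 100 * 1.1025
= 110.25

110.25 speed


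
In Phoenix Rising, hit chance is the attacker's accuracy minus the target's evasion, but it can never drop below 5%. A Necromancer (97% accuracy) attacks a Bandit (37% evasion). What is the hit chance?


accuracy - evasion = 97 - 37 = 60
Apply floor: max(60, 5) = 60
Hit chance = 60%

60%


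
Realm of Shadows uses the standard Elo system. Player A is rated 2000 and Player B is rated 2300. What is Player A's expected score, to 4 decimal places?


Elo expected score: Ea = 1/(1 + 10^((Rb-Ra)/400))
Rb - Ra = 2300 - 2000 = 300
(Rb-Ra)/400 = 300/400 = 0.75
10^0.75 = 5.623413
Ea = 1/(1 + 5.623413) = 1/6.623413 = 0.1510

0.1510


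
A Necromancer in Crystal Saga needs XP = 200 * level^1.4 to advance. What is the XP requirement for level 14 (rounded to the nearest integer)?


XP = 200 * level^1.4
Substitute level = 14:
XP = 200 * 14^1.4
= 200 * 40.2327
= 8047

8047 XP


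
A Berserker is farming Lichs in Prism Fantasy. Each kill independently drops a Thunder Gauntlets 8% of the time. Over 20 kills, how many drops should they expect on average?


Expected drops = kills * (drop_rate / 100)
= 20 * (8 / 100)
= 20 * 0.08
= 1.6

1.6 drops


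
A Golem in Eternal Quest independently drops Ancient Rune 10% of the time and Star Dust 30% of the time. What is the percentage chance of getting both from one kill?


For independent events, P(both) = P(A) * P(B)
= 10% * 30%
= 300 / 100 %
= 3.0%

3.0%


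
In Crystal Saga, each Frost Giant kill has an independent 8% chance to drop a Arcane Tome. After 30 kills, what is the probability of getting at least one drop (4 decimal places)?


P(at least one) = 1 - P(none) = 1 - (1-p)^n
p = 8/100 = 0.08
1 - p = 0.92
(1 - p)^30 = 0.92^30 = 0.081966
P(at least one) = 1 - 0.081966 = 0.9180

0.9180


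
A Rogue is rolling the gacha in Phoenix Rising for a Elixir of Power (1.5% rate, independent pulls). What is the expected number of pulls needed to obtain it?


Expected pulls for a geometric distribution = 1/p = 100 / rate%
= 100 / 1.5
= 66.67

66.67 pulls


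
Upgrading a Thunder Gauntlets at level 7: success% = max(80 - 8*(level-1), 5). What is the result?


raw_rate = 80 - 8 * (7 - 1)
= 80 - 8 * 6
= 80 - 48
= 32
Apply floor: max(32, 5) = 32%

32%


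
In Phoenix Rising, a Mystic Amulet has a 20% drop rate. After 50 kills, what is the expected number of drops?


Expected drops = kills * (drop_rate / 100)
= 50 * (20 / 100)
= 50 * 0.2
= 10.0

10.0 drops


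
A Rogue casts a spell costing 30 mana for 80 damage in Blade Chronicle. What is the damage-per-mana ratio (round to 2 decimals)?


Efficiency = damage / mana
= 80 / 30
= 2.67

2.67 dmg/mana


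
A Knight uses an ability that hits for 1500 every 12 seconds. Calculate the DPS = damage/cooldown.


DPS = damage / cooldown
= 1500 / 12
= 125.00

125.00 DPS


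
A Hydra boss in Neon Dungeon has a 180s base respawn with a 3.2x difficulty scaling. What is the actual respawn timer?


Respawn time = base * multiplier
= 180 * 3.2
= 576.0 seconds

576.0 seconds


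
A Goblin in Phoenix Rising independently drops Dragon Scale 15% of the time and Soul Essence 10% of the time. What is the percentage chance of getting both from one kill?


For independent events, P(both) = P(A) * P(B)
= 15% * 10%
= 150 / 100 %
= 1.5%

1.5%


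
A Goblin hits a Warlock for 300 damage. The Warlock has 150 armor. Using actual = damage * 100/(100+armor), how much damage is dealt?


actual = 300 * 100 / (100 + 150)
= 300 * 100 / 250
= 30000 / 250
= 120.00

120.00 damage


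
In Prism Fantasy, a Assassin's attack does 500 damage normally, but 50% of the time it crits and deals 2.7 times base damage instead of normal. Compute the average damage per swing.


E[dmg] = base * (1 + crit_chance * (crit_mult - 1))
cc as decimal = 50/100 = 0.5
cm - 1 = 2.7 - 1 = 1.7
Bonus factor = 0.5 * 1.7 = 0.85
Total multiplier = 1 + 0.85 = 1.85
Expected damage = 500 * 1.85 = 925.00

925.00 damage


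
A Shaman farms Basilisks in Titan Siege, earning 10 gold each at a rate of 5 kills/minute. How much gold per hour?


Gold per minute = 10 * 5 = 50
Gold per hour = 50 * 60 = 3000

3000 gold/hour


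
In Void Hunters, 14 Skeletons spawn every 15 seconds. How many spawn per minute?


Spawns per minute = count * (60 / interval)
= 14 * (60 / 15)
= 14 * 4.0
= 56.0

56.0 per minute


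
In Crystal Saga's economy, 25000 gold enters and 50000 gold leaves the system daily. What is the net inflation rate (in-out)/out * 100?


Net gold = 25000 - 50000 = -25000
Inflation rate = net / sunk * 100 = -25000 / 50000 * 100
= -0.5 * 100
= -50.00%

-50.00%


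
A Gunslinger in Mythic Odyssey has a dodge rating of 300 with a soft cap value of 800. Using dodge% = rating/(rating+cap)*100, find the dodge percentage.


dodge% = 300 / (300 + 800) * 100
= 300 / 1100 * 100
= 0.272727 * 100
= 27.27%

27.27%


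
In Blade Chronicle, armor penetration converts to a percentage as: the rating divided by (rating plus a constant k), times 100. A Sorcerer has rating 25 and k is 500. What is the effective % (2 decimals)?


effective% = rating / (rating + k) * 100
= 25 / (25 + 500) * 100
= 25 / 525 * 100
= 0.047619 * 100
= 4.76%

4.76%


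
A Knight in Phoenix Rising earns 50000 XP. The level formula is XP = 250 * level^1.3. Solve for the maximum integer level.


XP = 250 * level^1.3, so level = (XP / 250)^(1/1.3)
= (50000 / 250)^(1/1.3)
= 200.0^0.7692
= 58.8875
Floor: level = 58

level 58


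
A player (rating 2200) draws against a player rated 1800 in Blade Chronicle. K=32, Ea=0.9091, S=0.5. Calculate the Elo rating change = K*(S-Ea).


Elo update: delta = K * (S - Ea), where S = 0.5 (draws)
S - Ea = 0.5 - 0.9091 = -0.4091
Rating change = 32 * -0.4091
= -13.09

-13.09 rating points


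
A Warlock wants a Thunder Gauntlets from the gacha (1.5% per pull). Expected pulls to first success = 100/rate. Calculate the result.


Expected pulls for a geometric distribution = 1/p = 100 / rate%
= 100 / 1.5
= 66.67

66.67 pulls


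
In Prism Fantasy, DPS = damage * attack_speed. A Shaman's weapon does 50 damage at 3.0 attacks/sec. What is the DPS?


DPS = damage * attack_speed
= 50 * 3.0
= 150.0

150.0 DPS


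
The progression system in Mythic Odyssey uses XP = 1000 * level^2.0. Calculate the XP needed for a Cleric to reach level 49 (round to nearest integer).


XP = 1000 * level^2.0
Substitute level = 49:
XP = 1000 * 49^2.0
= 1000 * 2401.0
= 2401000

2401000 XP


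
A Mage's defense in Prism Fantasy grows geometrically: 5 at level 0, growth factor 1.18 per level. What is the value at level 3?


value = base * growth^level
= 5 * 1.18^3
= 5 * 1.643032
= 8.22

8.22 defense


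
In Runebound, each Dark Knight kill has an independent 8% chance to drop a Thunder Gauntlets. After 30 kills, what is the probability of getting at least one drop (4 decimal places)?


P(at least one) = 1 - P(none) = 1 - (1-p)^n
p = 8/100 = 0.08
1 - p = 0.92
(1 - p)^30 = 0.92^30 = 0.081966
P(at least one) = 1 - 0.081966 = 0.9180

0.9180


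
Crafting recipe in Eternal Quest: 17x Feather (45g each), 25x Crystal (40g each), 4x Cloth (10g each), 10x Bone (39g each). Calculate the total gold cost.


Cost breakdown:
  Feather: 17 * 45 = 765
  Crystal: 25 * 40 = 1000
  Cloth: 4 * 10 = 40
  Bone: 10 * 39 = 390
Total = 765 + 1000 + 40 + 390 = 2195

2195 gold


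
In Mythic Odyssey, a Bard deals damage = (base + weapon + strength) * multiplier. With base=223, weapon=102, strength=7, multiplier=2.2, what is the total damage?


Sum base + weapon + str = 223 + 102 + 7 = 332
Multiply by 2.2:
332 * 2.2 = 730.4

730.4 damage
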